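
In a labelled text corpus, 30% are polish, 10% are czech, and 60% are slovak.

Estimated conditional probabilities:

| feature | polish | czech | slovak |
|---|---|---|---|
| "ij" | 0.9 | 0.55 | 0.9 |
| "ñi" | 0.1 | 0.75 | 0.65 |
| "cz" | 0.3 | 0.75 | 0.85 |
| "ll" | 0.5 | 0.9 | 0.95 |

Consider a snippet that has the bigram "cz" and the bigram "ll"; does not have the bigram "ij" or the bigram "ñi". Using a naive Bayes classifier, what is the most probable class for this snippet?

slovak

polish: 0.3 × (1−0.9) × (1−0.1) × 0.3 × 0.5 = 0.00405
czech: 0.1 × (1−0.55) × (1−0.75) × 0.75 × 0.9 = 0.00759375
slovak: 0.6 × (1−0.9) × (1−0.65) × 0.85 × 0.95 = 0.0169575
Highest score → slovak.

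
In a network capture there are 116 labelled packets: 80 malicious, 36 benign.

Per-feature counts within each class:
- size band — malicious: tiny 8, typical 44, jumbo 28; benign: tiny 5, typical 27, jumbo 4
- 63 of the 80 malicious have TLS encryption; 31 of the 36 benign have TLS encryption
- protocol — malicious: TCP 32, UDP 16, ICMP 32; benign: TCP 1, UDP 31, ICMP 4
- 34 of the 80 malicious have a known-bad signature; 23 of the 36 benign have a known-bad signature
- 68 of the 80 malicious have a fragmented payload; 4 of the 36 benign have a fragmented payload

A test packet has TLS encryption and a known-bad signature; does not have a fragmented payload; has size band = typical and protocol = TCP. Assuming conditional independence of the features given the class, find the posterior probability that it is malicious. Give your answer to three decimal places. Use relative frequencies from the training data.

0.707

malicious: (80/116) × (44/80) × (63/80) × (32/80) × (34/80) × (12/80) ≈ 0.00761703
benign: (36/116) × (27/36) × (31/36) × (1/36) × (23/36) × (32/36) ≈ 0.00316181
P(malicious | x) = 0.00761703 / 0.01077884 ≈ 0.707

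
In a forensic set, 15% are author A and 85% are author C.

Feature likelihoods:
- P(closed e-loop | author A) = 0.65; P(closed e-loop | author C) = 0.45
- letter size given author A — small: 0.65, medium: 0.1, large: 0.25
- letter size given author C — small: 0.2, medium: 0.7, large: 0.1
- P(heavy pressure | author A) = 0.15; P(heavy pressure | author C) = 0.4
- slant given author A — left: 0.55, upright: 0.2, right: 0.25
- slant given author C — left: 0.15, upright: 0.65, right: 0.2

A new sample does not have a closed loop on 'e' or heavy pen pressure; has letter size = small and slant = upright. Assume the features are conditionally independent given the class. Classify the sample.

author C

author A: 0.15 × (1−0.65) × 0.65 × (1−0.15) × 0.2 = 0.00580125
author C: 0.85 × (1−0.45) × 0.2 × (1−0.4) × 0.65 = 0.036465
Highest score → author C.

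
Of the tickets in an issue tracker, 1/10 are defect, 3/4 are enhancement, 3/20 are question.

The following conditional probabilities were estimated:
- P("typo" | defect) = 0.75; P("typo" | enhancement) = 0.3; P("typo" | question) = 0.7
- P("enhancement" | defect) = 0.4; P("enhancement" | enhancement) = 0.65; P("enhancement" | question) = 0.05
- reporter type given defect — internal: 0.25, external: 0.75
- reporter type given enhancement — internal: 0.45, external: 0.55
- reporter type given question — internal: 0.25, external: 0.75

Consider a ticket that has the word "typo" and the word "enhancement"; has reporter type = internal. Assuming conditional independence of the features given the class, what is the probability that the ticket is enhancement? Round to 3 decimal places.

0.882

defect: 0.1 × 0.75 × 0.4 × 0.25 = 0.0075
enhancement: 0.75 × 0.3 × 0.65 × 0.45 = 0.0658125
question: 0.15 × 0.7 × 0.05 × 0.25 = 0.0013125
P(enhancement | x) = 0.0658125 / 0.074625 ≈ 0.882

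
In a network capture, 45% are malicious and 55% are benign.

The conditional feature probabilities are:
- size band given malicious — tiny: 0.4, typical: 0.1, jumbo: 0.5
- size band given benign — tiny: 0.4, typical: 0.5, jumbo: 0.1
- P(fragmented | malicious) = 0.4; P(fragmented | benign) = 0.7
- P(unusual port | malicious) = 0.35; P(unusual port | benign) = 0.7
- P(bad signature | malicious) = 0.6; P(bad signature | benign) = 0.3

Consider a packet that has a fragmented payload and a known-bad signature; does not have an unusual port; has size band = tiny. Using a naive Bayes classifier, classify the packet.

malicious: 0.45 × 0.4 × 0.4 × (1−0.35) × 0.6 = 0.02808
benign: 0.55 × 0.4 × 0.7 × (1−0.7) × 0.3 = 0.01386
Highest score → malicious.

malicious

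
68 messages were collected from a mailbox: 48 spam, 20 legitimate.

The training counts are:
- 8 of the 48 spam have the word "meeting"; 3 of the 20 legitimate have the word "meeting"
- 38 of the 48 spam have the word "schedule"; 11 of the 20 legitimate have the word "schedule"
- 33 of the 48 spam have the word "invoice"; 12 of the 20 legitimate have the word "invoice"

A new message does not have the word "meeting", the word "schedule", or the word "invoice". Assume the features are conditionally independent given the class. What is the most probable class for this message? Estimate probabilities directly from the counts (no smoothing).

spam: (48/68) × (40/48) × (10/48) × (15/48) ≈ 0.0382966
legitimate: (20/68) × (17/20) × (9/20) × (8/20) = 0.045
Highest score → legitimate.

legitimate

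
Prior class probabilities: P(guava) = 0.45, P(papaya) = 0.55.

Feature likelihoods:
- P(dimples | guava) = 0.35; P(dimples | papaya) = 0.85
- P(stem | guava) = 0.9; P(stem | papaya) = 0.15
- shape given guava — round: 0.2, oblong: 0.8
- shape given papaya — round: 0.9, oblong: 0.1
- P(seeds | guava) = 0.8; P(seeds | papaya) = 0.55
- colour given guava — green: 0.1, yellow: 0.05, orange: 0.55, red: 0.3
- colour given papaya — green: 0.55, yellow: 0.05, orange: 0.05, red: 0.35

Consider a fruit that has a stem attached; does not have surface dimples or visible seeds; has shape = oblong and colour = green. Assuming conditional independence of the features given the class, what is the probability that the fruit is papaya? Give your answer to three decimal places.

guava: 0.45 × (1−0.35) × 0.9 × 0.8 × (1−0.8) × 0.1 = 0.004212
papaya: 0.55 × (1−0.85) × 0.15 × 0.1 × (1−0.55) × 0.55 = 0.00030628125
P(papaya | x) = 0.00030628125 / 0.00451828125 ≈ 0.068

0.068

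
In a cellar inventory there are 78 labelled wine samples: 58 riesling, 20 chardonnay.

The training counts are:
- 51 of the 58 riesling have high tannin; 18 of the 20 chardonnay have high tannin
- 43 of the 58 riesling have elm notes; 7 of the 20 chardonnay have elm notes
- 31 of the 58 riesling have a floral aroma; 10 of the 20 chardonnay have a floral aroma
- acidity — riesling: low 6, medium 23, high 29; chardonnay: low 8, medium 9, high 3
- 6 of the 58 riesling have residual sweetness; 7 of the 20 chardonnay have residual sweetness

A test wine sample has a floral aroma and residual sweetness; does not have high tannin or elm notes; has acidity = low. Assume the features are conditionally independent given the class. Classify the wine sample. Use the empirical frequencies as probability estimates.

chardonnay

riesling: (58/78) × (7/58) × (15/58) × (31/58) × (6/58) × (6/58) ≈ 0.000132754
chardonnay: (20/78) × (2/20) × (13/20) × (10/20) × (8/20) × (7/20) ≈ 0.00116667
Highest score → chardonnay.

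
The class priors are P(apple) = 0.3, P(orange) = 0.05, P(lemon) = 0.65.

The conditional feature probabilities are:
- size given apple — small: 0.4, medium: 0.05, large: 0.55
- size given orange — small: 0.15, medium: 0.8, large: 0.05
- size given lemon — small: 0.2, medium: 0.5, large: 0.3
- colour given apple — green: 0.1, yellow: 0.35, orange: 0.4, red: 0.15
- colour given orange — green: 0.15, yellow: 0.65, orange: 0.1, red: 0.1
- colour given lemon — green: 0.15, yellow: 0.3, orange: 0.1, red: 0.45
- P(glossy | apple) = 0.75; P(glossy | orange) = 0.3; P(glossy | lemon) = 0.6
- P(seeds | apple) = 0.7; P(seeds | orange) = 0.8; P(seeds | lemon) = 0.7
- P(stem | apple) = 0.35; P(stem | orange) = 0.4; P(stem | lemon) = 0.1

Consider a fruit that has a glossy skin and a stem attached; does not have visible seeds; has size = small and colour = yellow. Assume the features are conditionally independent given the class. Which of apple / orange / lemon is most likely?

apple: 0.3 × 0.4 × 0.35 × 0.75 × (1−0.7) × 0.35 = 0.0033075
orange: 0.05 × 0.15 × 0.65 × 0.3 × (1−0.8) × 0.4 = 0.000117
lemon: 0.65 × 0.2 × 0.3 × 0.6 × (1−0.7) × 0.1 = 0.000702
Highest score → apple.

apple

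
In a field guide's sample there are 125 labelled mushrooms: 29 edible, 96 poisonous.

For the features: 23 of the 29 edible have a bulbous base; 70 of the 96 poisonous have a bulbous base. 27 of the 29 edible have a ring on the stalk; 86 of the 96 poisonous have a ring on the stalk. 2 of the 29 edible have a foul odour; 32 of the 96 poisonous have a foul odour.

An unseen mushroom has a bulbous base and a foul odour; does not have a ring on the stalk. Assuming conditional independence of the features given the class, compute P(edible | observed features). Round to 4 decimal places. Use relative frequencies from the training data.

edible: (29/125) × (23/29) × (2/29) × (2/29) ≈ 0.000875149
poisonous: (96/125) × (70/96) × (10/96) × (32/96) ≈ 0.0194444
P(edible | x) = 0.000875149 / 0.020319549 ≈ 0.0431

0.0431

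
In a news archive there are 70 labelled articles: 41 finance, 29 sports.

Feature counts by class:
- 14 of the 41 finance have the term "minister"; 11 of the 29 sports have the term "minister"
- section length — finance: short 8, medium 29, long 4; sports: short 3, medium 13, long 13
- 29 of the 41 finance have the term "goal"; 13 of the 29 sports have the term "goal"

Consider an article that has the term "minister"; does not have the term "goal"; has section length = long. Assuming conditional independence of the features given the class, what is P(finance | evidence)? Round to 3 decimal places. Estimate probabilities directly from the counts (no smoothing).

finance: (41/70) × (14/41) × (4/41) × (12/41) ≈ 0.00571089
sports: (29/70) × (11/29) × (13/29) × (16/29) ≈ 0.0388653
P(finance | x) = 0.00571089 / 0.04457619 ≈ 0.128

0.128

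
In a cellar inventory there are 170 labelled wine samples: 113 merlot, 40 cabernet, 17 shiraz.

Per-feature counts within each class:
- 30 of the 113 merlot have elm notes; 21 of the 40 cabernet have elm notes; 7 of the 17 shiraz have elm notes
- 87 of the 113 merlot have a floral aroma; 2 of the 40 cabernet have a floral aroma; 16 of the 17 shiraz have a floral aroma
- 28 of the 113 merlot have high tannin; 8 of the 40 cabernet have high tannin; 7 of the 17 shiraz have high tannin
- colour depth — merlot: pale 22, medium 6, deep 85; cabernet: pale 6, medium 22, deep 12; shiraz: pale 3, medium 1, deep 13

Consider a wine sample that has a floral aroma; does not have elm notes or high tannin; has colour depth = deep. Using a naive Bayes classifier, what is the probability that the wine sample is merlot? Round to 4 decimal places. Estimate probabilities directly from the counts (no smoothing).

merlot: (113/170) × (83/113) × (87/113) × (85/113) × (85/113) ≈ 0.212692
cabernet: (40/170) × (19/40) × (2/40) × (32/40) × (12/40) ≈ 0.00134118
shiraz: (17/170) × (10/17) × (16/17) × (10/17) × (13/17) ≈ 0.0249039
P(merlot | x) = 0.212692 / 0.23893708 ≈ 0.8902

0.8902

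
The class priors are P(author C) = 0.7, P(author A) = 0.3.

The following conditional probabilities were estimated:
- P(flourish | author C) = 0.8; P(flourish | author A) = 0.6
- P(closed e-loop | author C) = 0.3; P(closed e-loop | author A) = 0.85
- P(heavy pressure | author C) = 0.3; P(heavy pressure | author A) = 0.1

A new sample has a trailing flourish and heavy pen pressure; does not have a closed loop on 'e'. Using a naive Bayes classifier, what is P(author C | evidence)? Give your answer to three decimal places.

0.978

author C: 0.7 × 0.8 × (1−0.3) × 0.3 = 0.1176
author A: 0.3 × 0.6 × (1−0.85) × 0.1 = 0.0027
P(author C | x) = 0.1176 / 0.1203 ≈ 0.978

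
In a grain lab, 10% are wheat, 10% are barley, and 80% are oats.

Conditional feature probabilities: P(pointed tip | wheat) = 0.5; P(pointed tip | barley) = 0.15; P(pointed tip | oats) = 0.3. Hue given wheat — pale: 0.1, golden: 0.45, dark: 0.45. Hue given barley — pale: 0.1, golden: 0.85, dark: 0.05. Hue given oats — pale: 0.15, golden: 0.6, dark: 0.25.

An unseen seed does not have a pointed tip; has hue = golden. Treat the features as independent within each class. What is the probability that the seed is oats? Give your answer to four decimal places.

0.7800

wheat: 0.1 × (1−0.5) × 0.45 = 0.0225
barley: 0.1 × (1−0.15) × 0.85 = 0.07225
oats: 0.8 × (1−0.3) × 0.6 = 0.336
P(oats | x) = 0.336 / 0.43075 ≈ 0.7800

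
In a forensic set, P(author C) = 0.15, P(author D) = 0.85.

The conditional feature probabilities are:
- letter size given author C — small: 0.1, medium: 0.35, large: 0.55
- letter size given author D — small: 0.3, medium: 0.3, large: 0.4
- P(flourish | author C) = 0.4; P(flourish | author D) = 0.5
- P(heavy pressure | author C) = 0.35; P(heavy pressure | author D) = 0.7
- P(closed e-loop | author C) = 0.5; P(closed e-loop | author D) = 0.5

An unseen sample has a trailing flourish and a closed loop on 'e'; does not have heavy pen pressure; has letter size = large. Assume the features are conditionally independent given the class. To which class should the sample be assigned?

author D

author C: 0.15 × 0.55 × 0.4 × (1−0.35) × 0.5 = 0.010725
author D: 0.85 × 0.4 × 0.5 × (1−0.7) × 0.5 = 0.0255
Highest score → author D.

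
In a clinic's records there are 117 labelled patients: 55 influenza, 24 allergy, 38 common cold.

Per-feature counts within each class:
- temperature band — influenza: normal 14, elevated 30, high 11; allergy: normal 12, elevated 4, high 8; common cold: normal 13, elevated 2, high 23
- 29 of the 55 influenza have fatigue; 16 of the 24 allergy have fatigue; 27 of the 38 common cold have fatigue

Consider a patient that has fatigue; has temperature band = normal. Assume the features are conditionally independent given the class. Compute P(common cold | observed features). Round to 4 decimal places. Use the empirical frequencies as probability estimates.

influenza: (55/117) × (14/55) × (29/55) ≈ 0.0630925
allergy: (24/117) × (12/24) × (16/24) ≈ 0.0683761
common cold: (38/117) × (13/38) × (27/38) ≈ 0.0789474
P(common cold | x) = 0.0789474 / 0.210416 ≈ 0.3752

0.3752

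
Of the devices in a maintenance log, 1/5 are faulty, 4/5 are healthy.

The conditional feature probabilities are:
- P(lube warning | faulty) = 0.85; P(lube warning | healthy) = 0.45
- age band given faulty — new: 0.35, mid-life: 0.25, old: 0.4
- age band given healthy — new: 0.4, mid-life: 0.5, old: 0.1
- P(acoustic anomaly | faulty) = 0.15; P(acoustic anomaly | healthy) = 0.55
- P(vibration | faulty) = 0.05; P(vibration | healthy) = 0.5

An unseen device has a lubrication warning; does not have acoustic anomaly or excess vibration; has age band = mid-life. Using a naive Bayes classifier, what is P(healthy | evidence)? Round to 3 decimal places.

0.541

faulty: 0.2 × 0.85 × 0.25 × (1−0.15) × (1−0.05) = 0.03431875
healthy: 0.8 × 0.45 × 0.5 × (1−0.55) × (1−0.5) = 0.0405
P(healthy | x) = 0.0405 / 0.07481875 ≈ 0.541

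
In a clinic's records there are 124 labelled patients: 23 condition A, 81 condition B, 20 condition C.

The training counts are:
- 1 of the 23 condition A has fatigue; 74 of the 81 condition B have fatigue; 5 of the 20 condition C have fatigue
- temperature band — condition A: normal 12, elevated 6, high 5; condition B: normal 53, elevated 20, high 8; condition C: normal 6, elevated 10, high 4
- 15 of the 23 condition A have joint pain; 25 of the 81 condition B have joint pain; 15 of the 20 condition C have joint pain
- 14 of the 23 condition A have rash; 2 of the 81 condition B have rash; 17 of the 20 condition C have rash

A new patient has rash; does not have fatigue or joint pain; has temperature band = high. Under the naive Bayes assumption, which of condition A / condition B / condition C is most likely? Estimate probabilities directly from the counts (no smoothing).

condition A

condition A: (23/124) × (22/23) × (5/23) × (8/23) × (14/23) ≈ 0.00816593
condition B: (81/124) × (7/81) × (8/81) × (56/81) × (2/81) ≈ 0.0000951764
condition C: (20/124) × (15/20) × (4/20) × (5/20) × (17/20) ≈ 0.00514113
Highest score → condition A.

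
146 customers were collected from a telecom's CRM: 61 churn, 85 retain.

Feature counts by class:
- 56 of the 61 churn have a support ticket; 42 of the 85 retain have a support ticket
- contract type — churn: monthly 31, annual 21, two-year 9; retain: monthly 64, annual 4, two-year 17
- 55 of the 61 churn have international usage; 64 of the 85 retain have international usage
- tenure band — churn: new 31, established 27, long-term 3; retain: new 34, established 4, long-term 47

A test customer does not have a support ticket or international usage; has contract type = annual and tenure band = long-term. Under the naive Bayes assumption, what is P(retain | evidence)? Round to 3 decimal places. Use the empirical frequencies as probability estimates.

0.971

churn: (61/146) × (5/61) × (21/61) × (6/61) × (3/61) ≈ 0.0000570321
retain: (85/146) × (43/85) × (4/85) × (21/85) × (47/85) ≈ 0.00189337
P(retain | x) = 0.00189337 / 0.0019504021 ≈ 0.971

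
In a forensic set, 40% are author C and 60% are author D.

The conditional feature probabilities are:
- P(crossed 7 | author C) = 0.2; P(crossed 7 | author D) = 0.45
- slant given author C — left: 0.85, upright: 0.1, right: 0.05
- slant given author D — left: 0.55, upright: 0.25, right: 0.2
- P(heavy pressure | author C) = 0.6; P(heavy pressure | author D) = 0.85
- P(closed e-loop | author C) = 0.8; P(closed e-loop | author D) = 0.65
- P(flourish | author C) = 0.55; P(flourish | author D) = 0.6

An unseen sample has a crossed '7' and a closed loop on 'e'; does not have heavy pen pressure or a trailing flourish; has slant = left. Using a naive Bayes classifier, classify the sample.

author C: 0.4 × 0.2 × 0.85 × (1−0.6) × 0.8 × (1−0.55) = 0.009792
author D: 0.6 × 0.45 × 0.55 × (1−0.85) × 0.65 × (1−0.6) = 0.0057915
Highest score → author C.

author C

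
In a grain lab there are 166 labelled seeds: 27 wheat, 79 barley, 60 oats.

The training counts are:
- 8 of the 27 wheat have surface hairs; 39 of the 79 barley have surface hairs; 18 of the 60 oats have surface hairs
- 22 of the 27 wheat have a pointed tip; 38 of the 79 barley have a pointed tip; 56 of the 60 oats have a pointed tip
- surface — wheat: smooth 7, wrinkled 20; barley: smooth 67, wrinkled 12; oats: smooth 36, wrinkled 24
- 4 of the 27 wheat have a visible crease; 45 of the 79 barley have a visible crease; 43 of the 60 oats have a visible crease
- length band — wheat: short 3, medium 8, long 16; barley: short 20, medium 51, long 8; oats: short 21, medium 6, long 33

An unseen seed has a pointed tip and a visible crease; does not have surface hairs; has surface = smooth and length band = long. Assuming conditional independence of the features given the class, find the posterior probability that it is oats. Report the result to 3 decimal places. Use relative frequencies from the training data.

0.878

wheat: (27/166) × (19/27) × (22/27) × (7/27) × (4/27) × (16/27) ≈ 0.00212271
barley: (79/166) × (40/79) × (38/79) × (67/79) × (45/79) × (8/79) ≈ 0.00567028
oats: (60/166) × (42/60) × (56/60) × (36/60) × (43/60) × (33/60) ≈ 0.0558482
P(oats | x) = 0.0558482 / 0.06364119 ≈ 0.878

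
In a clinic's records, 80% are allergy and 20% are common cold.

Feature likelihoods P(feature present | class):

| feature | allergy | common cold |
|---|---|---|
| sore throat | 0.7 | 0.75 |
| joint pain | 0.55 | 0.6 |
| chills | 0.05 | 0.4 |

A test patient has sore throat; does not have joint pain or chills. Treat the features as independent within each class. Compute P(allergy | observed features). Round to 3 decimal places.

allergy: 0.8 × 0.7 × (1−0.55) × (1−0.05) = 0.2394
common cold: 0.2 × 0.75 × (1−0.6) × (1−0.4) = 0.036
P(allergy | x) = 0.2394 / 0.2754 ≈ 0.869

0.869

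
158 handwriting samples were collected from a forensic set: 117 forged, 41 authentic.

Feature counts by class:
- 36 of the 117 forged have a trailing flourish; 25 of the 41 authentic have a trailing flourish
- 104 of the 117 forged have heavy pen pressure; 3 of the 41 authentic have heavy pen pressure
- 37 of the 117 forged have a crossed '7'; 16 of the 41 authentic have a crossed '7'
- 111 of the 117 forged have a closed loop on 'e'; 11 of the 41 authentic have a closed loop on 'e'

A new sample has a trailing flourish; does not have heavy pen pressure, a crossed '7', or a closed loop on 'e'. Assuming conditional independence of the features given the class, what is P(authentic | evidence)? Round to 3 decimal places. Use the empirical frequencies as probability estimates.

forged: (117/158) × (36/117) × (13/117) × (80/117) × (6/117) ≈ 0.000887713
authentic: (41/158) × (25/41) × (38/41) × (25/41) × (30/41) ≈ 0.0654299
P(authentic | x) = 0.0654299 / 0.066317613 ≈ 0.987

0.987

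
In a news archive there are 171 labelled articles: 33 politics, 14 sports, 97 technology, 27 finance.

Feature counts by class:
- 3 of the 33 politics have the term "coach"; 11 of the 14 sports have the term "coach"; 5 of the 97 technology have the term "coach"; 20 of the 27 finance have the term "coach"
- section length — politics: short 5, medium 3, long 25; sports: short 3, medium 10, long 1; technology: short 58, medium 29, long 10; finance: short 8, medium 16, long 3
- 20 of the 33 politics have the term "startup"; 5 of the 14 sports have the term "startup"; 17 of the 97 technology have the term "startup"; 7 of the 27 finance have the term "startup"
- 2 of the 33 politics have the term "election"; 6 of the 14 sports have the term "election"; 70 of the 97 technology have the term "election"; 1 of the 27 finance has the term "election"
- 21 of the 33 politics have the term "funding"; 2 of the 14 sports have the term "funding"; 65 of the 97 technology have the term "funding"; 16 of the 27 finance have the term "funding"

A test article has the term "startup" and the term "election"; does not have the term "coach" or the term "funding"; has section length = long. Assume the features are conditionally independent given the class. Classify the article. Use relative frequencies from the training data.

technology

politics: (33/171) × (30/33) × (25/33) × (20/33) × (2/33) × (12/33) ≈ 0.00177521
sports: (14/171) × (3/14) × (1/14) × (5/14) × (6/14) × (12/14) ≈ 0.000164405
technology: (97/171) × (92/97) × (10/97) × (17/97) × (70/97) × (32/97) ≈ 0.0023142
finance: (27/171) × (7/27) × (3/27) × (7/27) × (1/27) × (11/27) ≈ 0.0000177934
Highest score → technology.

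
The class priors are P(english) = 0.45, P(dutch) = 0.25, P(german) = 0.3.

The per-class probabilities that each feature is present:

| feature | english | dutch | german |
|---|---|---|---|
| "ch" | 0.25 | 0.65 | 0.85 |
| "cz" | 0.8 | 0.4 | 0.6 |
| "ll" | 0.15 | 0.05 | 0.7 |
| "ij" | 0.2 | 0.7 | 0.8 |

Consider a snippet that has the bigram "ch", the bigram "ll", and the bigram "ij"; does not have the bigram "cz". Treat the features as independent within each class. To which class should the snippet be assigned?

english: 0.45 × 0.25 × (1−0.8) × 0.15 × 0.2 = 0.000675
dutch: 0.25 × 0.65 × (1−0.4) × 0.05 × 0.7 = 0.0034125
german: 0.3 × 0.85 × (1−0.6) × 0.7 × 0.8 = 0.05712
Highest score → german.

german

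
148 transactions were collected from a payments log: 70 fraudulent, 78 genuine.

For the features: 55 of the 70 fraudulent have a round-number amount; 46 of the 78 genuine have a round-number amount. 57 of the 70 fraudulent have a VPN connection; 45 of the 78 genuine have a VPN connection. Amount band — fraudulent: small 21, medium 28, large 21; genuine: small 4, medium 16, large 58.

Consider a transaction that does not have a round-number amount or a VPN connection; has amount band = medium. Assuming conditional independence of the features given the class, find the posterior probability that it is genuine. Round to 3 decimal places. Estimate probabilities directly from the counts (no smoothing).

fraudulent: (70/148) × (15/70) × (13/70) × (28/70) ≈ 0.00752896
genuine: (78/148) × (32/78) × (33/78) × (16/78) ≈ 0.0187643
P(genuine | x) = 0.0187643 / 0.02629326 ≈ 0.714

0.714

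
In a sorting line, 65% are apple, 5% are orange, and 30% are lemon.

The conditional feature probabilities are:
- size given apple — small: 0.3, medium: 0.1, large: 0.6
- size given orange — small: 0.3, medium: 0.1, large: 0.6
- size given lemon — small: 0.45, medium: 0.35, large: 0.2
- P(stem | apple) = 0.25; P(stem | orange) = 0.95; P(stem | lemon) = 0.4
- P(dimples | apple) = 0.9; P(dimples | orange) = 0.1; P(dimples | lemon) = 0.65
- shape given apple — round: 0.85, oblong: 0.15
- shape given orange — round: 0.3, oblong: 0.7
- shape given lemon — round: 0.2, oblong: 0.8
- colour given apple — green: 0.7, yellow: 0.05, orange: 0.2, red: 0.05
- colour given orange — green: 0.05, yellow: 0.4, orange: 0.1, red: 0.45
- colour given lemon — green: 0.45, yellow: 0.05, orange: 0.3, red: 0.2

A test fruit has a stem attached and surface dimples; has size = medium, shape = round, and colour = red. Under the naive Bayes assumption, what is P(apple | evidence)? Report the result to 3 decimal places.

0.350

apple: 0.65 × 0.1 × 0.25 × 0.9 × 0.85 × 0.05 = 0.0006215625
orange: 0.05 × 0.1 × 0.95 × 0.1 × 0.3 × 0.45 = 0.000064125
lemon: 0.3 × 0.35 × 0.4 × 0.65 × 0.2 × 0.2 = 0.001092
P(apple | x) = 0.0006215625 / 0.0017776875 ≈ 0.350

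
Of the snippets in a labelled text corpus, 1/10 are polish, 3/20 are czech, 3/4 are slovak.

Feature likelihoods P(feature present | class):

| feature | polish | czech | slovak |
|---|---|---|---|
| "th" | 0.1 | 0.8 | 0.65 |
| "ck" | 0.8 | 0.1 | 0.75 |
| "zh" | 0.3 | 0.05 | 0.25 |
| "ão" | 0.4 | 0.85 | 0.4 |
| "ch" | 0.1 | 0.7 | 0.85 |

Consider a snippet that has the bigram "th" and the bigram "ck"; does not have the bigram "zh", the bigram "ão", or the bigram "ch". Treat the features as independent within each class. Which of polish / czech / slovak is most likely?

slovak

polish: 0.1 × 0.1 × 0.8 × (1−0.3) × (1−0.4) × (1−0.1) = 0.003024
czech: 0.15 × 0.8 × 0.1 × (1−0.05) × (1−0.85) × (1−0.7) = 0.000513
slovak: 0.75 × 0.65 × 0.75 × (1−0.25) × (1−0.4) × (1−0.85) = 0.0246796875
Highest score → slovak.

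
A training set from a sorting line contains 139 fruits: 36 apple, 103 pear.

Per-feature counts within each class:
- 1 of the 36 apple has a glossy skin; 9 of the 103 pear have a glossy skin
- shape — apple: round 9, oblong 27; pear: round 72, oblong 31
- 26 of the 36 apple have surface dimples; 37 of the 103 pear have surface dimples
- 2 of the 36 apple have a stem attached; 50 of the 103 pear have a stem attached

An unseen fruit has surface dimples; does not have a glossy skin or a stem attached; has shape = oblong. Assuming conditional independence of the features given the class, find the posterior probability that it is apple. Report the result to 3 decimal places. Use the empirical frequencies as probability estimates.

0.774

apple: (36/139) × (35/36) × (27/36) × (26/36) × (34/36) ≈ 0.128814
pear: (103/139) × (94/103) × (31/103) × (37/103) × (53/103) ≈ 0.0376219
P(apple | x) = 0.128814 / 0.1664359 ≈ 0.774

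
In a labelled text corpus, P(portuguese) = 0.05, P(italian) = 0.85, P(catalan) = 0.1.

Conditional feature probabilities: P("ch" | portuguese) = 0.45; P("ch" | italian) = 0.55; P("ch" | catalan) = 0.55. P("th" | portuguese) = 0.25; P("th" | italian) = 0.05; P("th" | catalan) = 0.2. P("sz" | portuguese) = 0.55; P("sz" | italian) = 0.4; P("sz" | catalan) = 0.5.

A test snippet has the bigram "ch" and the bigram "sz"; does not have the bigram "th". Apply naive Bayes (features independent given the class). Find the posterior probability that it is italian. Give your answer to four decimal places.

portuguese: 0.05 × 0.45 × (1−0.25) × 0.55 = 0.00928125
italian: 0.85 × 0.55 × (1−0.05) × 0.4 = 0.17765
catalan: 0.1 × 0.55 × (1−0.2) × 0.5 = 0.022
P(italian | x) = 0.17765 / 0.20893125 ≈ 0.8503

0.8503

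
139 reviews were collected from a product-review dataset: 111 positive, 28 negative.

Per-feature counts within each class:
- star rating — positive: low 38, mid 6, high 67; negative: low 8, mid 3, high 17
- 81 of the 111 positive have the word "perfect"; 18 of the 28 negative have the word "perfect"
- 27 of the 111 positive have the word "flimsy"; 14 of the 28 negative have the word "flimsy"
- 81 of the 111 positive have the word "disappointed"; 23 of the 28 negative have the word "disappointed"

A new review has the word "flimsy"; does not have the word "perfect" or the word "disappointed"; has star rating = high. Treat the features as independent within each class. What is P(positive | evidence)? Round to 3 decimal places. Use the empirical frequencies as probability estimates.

0.687

positive: (111/139) × (67/111) × (30/111) × (27/111) × (30/111) ≈ 0.00856441
negative: (28/139) × (17/28) × (10/28) × (14/28) × (5/28) ≈ 0.00389994
P(positive | x) = 0.00856441 / 0.01246435 ≈ 0.687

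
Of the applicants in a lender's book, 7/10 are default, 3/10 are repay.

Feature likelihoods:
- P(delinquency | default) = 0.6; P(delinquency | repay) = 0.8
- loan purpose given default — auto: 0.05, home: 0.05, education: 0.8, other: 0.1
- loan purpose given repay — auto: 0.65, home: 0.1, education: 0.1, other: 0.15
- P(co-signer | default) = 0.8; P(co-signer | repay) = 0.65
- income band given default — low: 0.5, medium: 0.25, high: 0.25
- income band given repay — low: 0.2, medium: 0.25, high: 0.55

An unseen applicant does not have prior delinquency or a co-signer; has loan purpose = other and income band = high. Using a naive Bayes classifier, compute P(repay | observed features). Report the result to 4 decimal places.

0.5531

default: 0.7 × (1−0.6) × 0.1 × (1−0.8) × 0.25 = 0.0014
repay: 0.3 × (1−0.8) × 0.15 × (1−0.65) × 0.55 = 0.0017325
P(repay | x) = 0.0017325 / 0.0031325 ≈ 0.5531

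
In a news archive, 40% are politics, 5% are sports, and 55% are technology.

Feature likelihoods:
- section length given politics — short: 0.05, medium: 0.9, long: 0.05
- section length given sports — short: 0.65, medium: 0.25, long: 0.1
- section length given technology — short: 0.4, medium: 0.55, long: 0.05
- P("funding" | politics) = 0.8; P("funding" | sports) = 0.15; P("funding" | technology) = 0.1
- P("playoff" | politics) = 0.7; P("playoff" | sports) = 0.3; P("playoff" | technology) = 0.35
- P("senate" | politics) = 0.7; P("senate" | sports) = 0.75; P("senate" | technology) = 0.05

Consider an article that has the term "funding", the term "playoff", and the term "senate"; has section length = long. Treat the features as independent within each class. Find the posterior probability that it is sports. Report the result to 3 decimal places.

0.021

politics: 0.4 × 0.05 × 0.8 × 0.7 × 0.7 = 0.00784
sports: 0.05 × 0.1 × 0.15 × 0.3 × 0.75 = 0.00016875
technology: 0.55 × 0.05 × 0.1 × 0.35 × 0.05 = 0.000048125
P(sports | x) = 0.00016875 / 0.008056875 ≈ 0.021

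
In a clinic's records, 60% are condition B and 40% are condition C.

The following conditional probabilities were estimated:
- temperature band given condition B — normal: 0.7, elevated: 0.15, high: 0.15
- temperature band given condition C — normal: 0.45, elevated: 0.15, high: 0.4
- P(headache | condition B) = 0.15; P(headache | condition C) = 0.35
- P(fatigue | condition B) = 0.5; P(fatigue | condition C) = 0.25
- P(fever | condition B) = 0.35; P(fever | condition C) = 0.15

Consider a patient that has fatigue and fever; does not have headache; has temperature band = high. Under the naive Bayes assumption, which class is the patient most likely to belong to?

condition B

condition B: 0.6 × 0.15 × (1−0.15) × 0.5 × 0.35 = 0.0133875
condition C: 0.4 × 0.4 × (1−0.35) × 0.25 × 0.15 = 0.0039
Highest score → condition B.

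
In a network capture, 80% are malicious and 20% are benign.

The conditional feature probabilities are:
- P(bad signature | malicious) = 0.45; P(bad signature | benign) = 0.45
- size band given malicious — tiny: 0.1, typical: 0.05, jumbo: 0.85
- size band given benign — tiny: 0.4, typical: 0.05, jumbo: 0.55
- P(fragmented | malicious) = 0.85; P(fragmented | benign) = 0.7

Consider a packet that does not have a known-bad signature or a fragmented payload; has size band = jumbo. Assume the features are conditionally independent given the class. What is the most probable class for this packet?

malicious

malicious: 0.8 × (1−0.45) × 0.85 × (1−0.85) = 0.0561
benign: 0.2 × (1−0.45) × 0.55 × (1−0.7) = 0.01815
Highest score → malicious.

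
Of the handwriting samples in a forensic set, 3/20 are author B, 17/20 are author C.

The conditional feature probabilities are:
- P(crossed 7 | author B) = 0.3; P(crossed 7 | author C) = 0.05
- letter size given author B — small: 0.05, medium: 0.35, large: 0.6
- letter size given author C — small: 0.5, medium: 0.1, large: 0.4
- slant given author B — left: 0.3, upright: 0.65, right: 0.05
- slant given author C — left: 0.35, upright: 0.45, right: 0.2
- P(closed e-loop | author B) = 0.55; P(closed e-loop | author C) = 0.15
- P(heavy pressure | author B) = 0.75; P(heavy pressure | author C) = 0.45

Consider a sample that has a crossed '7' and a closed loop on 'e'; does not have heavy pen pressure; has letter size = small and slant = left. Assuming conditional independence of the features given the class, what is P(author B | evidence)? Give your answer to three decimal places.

author B: 0.15 × 0.3 × 0.05 × 0.3 × 0.55 × (1−0.75) = 0.0000928125
author C: 0.85 × 0.05 × 0.5 × 0.35 × 0.15 × (1−0.45) = 0.00061359375
P(author B | x) = 0.0000928125 / 0.00070640625 ≈ 0.131

0.131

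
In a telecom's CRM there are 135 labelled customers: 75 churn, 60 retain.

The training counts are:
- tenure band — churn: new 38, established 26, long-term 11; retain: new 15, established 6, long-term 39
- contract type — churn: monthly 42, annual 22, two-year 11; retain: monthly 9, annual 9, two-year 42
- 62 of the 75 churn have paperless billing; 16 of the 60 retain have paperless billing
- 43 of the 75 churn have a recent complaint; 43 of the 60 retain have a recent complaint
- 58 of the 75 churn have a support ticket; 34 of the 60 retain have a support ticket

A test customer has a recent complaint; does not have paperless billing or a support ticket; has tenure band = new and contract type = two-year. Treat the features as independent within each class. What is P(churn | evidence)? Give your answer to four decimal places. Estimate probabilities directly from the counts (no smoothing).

churn: (75/135) × (38/75) × (11/75) × (13/75) × (43/75) × (17/75) ≈ 0.000929947
retain: (60/135) × (15/60) × (42/60) × (44/60) × (43/60) × (26/60) ≈ 0.0177132
P(churn | x) = 0.000929947 / 0.018643147 ≈ 0.0499

0.0499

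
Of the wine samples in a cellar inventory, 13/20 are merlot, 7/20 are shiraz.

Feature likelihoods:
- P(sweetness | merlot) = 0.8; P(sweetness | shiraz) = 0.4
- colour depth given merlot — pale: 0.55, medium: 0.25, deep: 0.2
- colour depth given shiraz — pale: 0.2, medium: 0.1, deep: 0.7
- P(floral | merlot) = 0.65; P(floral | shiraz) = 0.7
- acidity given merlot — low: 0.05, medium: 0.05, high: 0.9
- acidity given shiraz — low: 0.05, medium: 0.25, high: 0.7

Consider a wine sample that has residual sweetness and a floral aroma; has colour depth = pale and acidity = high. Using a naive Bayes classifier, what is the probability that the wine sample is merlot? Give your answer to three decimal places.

merlot: 0.65 × 0.8 × 0.55 × 0.65 × 0.9 = 0.16731
shiraz: 0.35 × 0.4 × 0.2 × 0.7 × 0.7 = 0.01372
P(merlot | x) = 0.16731 / 0.18103 ≈ 0.924

0.924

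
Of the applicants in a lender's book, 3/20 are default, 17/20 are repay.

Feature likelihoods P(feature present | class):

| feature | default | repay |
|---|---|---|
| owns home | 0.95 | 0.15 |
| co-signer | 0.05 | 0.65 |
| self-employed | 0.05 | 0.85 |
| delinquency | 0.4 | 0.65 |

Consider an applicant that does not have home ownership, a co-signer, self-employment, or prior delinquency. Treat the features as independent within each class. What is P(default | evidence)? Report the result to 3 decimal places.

0.234

default: 0.15 × (1−0.95) × (1−0.05) × (1−0.05) × (1−0.4) = 0.00406125
repay: 0.85 × (1−0.15) × (1−0.65) × (1−0.85) × (1−0.65) = 0.0132759375
P(default | x) = 0.00406125 / 0.0173371875 ≈ 0.234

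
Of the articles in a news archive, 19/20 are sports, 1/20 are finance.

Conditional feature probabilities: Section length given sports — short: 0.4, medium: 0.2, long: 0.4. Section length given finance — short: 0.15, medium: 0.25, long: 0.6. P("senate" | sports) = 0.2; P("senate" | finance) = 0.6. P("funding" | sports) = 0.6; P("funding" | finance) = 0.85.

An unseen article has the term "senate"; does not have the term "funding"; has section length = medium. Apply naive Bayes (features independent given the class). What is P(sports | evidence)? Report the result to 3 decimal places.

sports: 0.95 × 0.2 × 0.2 × (1−0.6) = 0.0152
finance: 0.05 × 0.25 × 0.6 × (1−0.85) = 0.001125
P(sports | x) = 0.0152 / 0.016325 ≈ 0.931

0.931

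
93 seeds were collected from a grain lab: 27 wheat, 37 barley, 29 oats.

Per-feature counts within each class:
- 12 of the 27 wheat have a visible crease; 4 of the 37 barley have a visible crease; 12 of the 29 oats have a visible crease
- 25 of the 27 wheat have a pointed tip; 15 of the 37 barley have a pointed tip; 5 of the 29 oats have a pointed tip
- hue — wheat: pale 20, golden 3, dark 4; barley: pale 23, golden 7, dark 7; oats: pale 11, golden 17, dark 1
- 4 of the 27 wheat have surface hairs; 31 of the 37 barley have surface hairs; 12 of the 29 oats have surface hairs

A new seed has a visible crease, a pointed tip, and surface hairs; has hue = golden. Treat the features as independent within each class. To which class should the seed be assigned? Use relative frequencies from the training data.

oats

wheat: (27/93) × (12/27) × (25/27) × (3/27) × (4/27) ≈ 0.00196666
barley: (37/93) × (4/37) × (15/37) × (7/37) × (31/37) ≈ 0.0027639
oats: (29/93) × (12/29) × (5/29) × (17/29) × (12/29) ≈ 0.0053964
Highest score → oats.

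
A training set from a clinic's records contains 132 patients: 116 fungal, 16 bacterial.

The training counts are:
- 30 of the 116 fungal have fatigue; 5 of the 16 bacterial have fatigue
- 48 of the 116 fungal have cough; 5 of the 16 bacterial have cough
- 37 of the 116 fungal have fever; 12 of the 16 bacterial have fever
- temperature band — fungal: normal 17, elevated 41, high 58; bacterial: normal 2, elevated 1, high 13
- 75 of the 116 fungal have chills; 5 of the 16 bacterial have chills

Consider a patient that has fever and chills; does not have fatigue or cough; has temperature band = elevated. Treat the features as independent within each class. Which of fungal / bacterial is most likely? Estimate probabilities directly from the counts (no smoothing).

fungal

fungal: (116/132) × (86/116) × (68/116) × (37/116) × (41/116) × (75/116) ≈ 0.0278387
bacterial: (16/132) × (11/16) × (11/16) × (12/16) × (1/16) × (5/16) = 0.0008392333984375
Highest score → fungal.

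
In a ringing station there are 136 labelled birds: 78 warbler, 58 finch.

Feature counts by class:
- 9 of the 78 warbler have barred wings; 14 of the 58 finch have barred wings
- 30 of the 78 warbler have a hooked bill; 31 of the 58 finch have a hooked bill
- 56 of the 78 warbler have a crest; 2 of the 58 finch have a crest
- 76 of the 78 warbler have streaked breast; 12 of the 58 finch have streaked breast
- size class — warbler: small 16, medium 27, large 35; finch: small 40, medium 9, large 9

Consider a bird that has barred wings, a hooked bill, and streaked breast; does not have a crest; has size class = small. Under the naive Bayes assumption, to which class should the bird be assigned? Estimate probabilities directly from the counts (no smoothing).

finch

warbler: (78/136) × (9/78) × (30/78) × (22/78) × (76/78) × (16/78) ≈ 0.00143484
finch: (58/136) × (14/58) × (31/58) × (56/58) × (12/58) × (40/58) ≈ 0.00757998
Highest score → finch.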